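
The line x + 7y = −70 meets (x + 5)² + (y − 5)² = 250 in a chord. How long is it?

10√2

The distance from (−5, 5) to the line is 100/√50, and r² = 250.
Chord = 2√(r² − d²) = 2·√(50) = 10√2.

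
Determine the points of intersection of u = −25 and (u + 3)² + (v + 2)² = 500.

(−25, −6) and (−25, 2)

The line gives u = −25. Substituting into the circle:
v² + 4v − 12 = 0
v = 2 or v = −6, giving (−25, 2) and (−25, −6).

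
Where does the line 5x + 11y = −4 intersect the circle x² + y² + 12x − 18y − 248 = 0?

(−25, 11) and (8, −4)

Substitute y = (−4 − 5x)/11:
146x² + 2482x − 29200 = 0  ⟹  x² + 17x − 200 = 0
x = 8 or x = −25, giving (8, −4) and (−25, 11).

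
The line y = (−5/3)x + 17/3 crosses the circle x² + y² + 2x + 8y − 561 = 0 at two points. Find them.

Express y = (17 − 5x)/3 and substitute into the circle:
34x² − 272x − 4352 = 0  ⟹  x² − 8x − 128 = 0
x = 16 or x = −8, giving (16, −21) and (−8, 19).

(−8, 19) and (16, −21)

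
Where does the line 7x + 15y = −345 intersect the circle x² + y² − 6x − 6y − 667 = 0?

(−15, −16) and (0, −23)

Substitute y = (−345 − 7x)/15:
274x² + 4110x = 0  ⟹  x² + 15x = 0
x = 0 or x = −15, giving (0, −23) and (−15, −16).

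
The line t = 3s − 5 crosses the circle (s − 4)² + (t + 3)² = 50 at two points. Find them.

Substitute t = 3s − 5:
10s² − 20s − 30 = 0  ⟹  s² − 2s − 3 = 0
s = 3 or s = −1, giving (3, 4) and (−1, −8).

(−1, −8) and (3, 4)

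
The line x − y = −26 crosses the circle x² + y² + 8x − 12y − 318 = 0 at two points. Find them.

From the line, y = x + 26. Substituting:
2x² + 48x + 46 = 0  ⟹  x² + 24x + 23 = 0
x = −1 or x = −23, giving (−1, 25) and (−23, 3).

(−23, 3) and (−1, 25)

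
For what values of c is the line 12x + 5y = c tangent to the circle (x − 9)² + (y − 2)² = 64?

The line touches the circle iff its distance from (9, 2) is 8:
|12·9 + 5·2 − c| / √169 = 8
|c − (118)| = 8·13, so c = 222 or c = 14.

c = 14 or c = 222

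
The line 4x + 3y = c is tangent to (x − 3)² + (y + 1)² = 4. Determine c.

c = −1 or c = 19

For a tangent, require d(centre, line) = r = 2.
|4·3 + 3·(−1) − c| / √25 = 2
|c − (9)| = 2·5, so c = 19 or c = −1.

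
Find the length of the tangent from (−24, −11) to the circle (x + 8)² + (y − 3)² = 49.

√403

The centre is (−8, 3) and r = 7. The square of the distance from P to the centre is 256 + 196 = 452.
The tangent meets the radius at right angles, so tangent² = |PO|² − r² = 452 − 49 = 403.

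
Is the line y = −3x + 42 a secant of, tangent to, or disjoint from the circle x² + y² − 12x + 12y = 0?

disjoint

Substituting the line into the circle gives 10x² − 300x + 2268 = 0.
Discriminant = (−300)² − 4·10·(2268) = −720 < 0.
No real roots: the line does not meet the circle.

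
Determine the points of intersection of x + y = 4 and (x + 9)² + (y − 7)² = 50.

From the line, y = −x + 4. Substituting:
2x² + 24x + 40 = 0  ⟹  x² + 12x + 20 = 0
x = −2 or x = −10, giving (−2, 6) and (−10, 14).

(−10, 14) and (−2, 6)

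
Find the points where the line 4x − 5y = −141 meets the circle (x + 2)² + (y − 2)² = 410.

From the line, y = (141 + 4x)/5. Substituting:
41x² + 1148x + 7011 = 0  ⟹  x² + 28x + 171 = 0
x = −9 or x = −19, giving (−9, 21) and (−19, 13).

(−19, 13) and (−9, 21)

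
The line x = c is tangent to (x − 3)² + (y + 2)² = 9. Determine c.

c = 0 or c = 6

Tangency holds when the distance from the centre (3, −2) to the line equals the radius 3:
|1·3 + 0·(−2) − c| / √1 = 3
|c − (3)| = 3, so c = 6 or c = 0.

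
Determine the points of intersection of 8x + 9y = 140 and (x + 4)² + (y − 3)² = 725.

Express y = (140 − 8x)/9 and substitute into the circle:
145x² − 1160x − 44660 = 0  ⟹  x² − 8x − 308 = 0
x = 22 or x = −14, giving (22, −4) and (−14, 28).

(−14, 28) and (22, −4)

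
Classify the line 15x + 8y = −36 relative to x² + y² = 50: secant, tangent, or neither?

Substituting the line into the circle gives 289x² + 1080x − 1904 = 0.
Δ = 1166400 − (−2201024) = 3367424.
Two real roots: the line is a secant.

secant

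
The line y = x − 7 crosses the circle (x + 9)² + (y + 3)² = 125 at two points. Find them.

(−7, −14) and (2, −5)

Substitute y = x − 7:
2x² + 10x − 28 = 0  ⟹  x² + 5x − 14 = 0
x = 2 or x = −7, giving (2, −5) and (−7, −14).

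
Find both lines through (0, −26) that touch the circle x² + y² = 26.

5x − y = 26 and 5x + y = −26

Let a tangent through (0, −26) have slope m. Its distance from (0, 0) must equal √26:
[m·(0) − (26)]² = 26(m² + 1)
m² − 25 = 0, so m = 5 or m = −5.
With m = 5: 5x − y = 26. With m = −5: 5x + y = −26.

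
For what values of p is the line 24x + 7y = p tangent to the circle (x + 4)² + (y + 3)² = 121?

p = −392 or p = 158

Tangency holds when the distance from the centre (−4, −3) to the line equals the radius 11:
|24·(−4) + 7·(−3) − p| / √625 = 11
|p − (−117)| = 11·25, so p = 158 or p = −392.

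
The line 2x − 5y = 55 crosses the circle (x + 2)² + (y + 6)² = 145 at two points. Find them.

Substitute y = (−55 + 2x)/5:
29x² − 2900 = 0  ⟹  x² − 100 = 0
x = 10 or x = −10, giving (10, −7) and (−10, −15).

(−10, −15) and (10, −7)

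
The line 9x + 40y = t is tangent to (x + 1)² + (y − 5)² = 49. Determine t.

The line touches the circle iff its distance from (−1, 5) is 7:
|9·(−1) + 40·5 − t| / √1681 = 7
|t − (191)| = 7·41, so t = 478 or t = −96.

t = −96 or t = 478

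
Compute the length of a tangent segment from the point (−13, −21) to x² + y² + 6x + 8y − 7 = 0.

The centre is (−3, −4) and r = 4√2. The square of the distance from P to the centre is 100 + 289 = 389.
By the tangent–radius right angle, tangent length = √(|PO|² − r²) = √357.

√357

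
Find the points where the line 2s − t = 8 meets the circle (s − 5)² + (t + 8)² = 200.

From the line, t = 2s − 8. Substituting:
5s² − 10s − 175 = 0  ⟹  s² − 2s − 35 = 0
s = 7 or s = −5, giving (7, 6) and (−5, −18).

(−5, −18) and (7, 6)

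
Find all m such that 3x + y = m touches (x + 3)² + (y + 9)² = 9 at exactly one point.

m = −18 ± 3√10

The line touches the circle iff its distance from (−3, −9) is 3:
|3·(−3) + 1·(−9) − m| / √10 = 3
|m − (−18)| = 3√10.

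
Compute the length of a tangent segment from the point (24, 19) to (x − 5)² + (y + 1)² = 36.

5√29

Centre (5, −1), r² = 36. |PO|² = (19)² + (20)² = 761.
The tangent meets the radius at right angles, so tangent² = |PO|² − r² = 761 − 36 = 725.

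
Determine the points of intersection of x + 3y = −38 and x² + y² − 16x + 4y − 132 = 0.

From the line, y = (−38 − x)/3. Substituting:
10x² − 80x − 200 = 0  ⟹  x² − 8x − 20 = 0
x = 10 or x = −2, giving (10, −16) and (−2, −12).

(−2, −12) and (10, −16)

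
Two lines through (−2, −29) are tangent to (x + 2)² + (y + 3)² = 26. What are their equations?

Write the tangent as mx − y + (−29 − m·(−2)) = 0 and set its distance from the centre to √26:
(0m − (26))² = 26(m² + 1)
m² − 25 = 0, so m = −5 or m = 5.
Through (−2, −29) these give 5x + y = −39 and 5x − y = 19.

5x + y = −39 and 5x − y = 19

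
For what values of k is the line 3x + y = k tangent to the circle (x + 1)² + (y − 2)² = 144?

k = −1 ± 12√10

Tangency holds when the distance from the centre (−1, 2) to the line equals the radius 12:
|3·(−1) + 1·2 − k| / √10 = 12
|k − (−1)| = 12√10.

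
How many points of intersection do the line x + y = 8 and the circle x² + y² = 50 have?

Substituting the line into the circle gives 2x² − 16x + 14 = 0.
Δ = 256 − 112 = 144.
Two real roots: the line is a secant.

2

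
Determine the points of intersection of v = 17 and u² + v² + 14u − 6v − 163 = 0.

Express v = 17 and substitute into the circle:
u² + 14u + 24 = 0
u = −2 or u = −12, giving (−2, 17) and (−12, 17).

(−12, 17) and (−2, 17)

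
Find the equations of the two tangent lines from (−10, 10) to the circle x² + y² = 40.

A line y − (10) = m(x − (−10)) is tangent when its distance from (0, 0) is 2√10:
[m·(10) − (−10)]² = 40(m² + 1)
3m² + 10m + 3 = 0, so m = −3 or m = −1/3.
With m = −3: 3x + y = −20. With m = −1/3: x + 3y = 20.

3x + y = −20 and x + 3y = 20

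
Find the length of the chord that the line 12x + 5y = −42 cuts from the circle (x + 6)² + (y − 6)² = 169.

From the line, y = (−42 − 12x)/5. Substituting:
169x² + 2028x + 1859 = 0  ⟹  x² + 12x + 11 = 0
x = −1 or x = −11, giving (−1, −6) and (−11, 18).
|(−1, −6) − (−11, 18)| = √((10)² + (−24)²) = 26.

26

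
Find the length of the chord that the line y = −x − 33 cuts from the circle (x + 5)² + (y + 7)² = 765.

33√2

Substitute y = −x − 33:
2x² + 62x − 64 = 0  ⟹  x² + 31x − 32 = 0
x = 1 or x = −32, giving (1, −34) and (−32, −1).
Chord length = distance between (1, −34) and (−32, −1) = √2178 = 33√2.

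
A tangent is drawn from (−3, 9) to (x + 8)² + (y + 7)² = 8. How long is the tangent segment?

Centre (−8, −7), r² = 8. |PO|² = (5)² + (16)² = 281.
Power of the point: PT² = |PO|² − r² = 273, so PT = √273.

√273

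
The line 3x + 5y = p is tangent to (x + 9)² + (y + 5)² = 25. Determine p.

Tangency holds when the distance from the centre (−9, −5) to the line equals the radius 5:
|3·(−9) + 5·(−5) − p| / √34 = 5
|p − (−52)| = 5√34.

p = −52 ± 5√34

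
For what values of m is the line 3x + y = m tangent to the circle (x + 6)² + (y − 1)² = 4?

m = −17 ± 2√10

Tangency holds when the distance from the centre (−6, 1) to the line equals the radius 2:
|3·(−6) + 1·1 − m| / √10 = 2
|m − (−17)| = 2√10.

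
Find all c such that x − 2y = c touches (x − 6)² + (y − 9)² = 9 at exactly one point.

c = −12 ± 3√5

The line touches the circle iff its distance from (6, 9) is 3:
|1·6 − 2·9 − c| / √5 = 3
|c − (−12)| = 3√5.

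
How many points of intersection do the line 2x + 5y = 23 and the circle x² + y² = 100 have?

Centre (0, 0), r² = 100. Distance² from centre to line = (−23)²/29 = 529/29.
Since d² < r², the line cuts the circle twice.

2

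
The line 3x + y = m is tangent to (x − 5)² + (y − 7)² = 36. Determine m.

m = 22 ± 6√10

Tangency holds when the distance from the centre (5, 7) to the line equals the radius 6:
|3·5 + 1·7 − m| / √10 = 6
|m − (22)| = 6√10.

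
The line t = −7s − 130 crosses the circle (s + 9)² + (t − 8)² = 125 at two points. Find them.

From the line, t = −7s − 130. Substituting:
50s² + 1950s + 19000 = 0  ⟹  s² + 39s + 380 = 0
s = −19 or s = −20, giving (−19, 3) and (−20, 10).

(−20, 10) and (−19, 3)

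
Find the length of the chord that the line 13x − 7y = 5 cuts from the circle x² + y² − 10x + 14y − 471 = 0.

Substitute y = (−5 + 13x)/7:
218x² + 654x − 23544 = 0  ⟹  x² + 3x − 108 = 0
x = 9 or x = −12, giving (9, 16) and (−12, −23).
Chord length = distance between (9, 16) and (−12, −23) = √1962 = 3√218.

3√218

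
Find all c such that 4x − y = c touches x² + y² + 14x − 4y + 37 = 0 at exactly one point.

Tangency holds when the distance from the centre (−7, 2) to the line equals the radius 4:
|4·(−7) − 1·2 − c| / √17 = 4
|c − (−30)| = 4√17.

c = −30 ± 4√17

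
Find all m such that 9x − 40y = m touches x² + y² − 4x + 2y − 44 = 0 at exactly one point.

m = −229 or m = 345

The line touches the circle iff its distance from (2, −1) is 7:
|9·2 − 40·(−1) − m| / √1681 = 7
|m − (58)| = 7·41, so m = 345 or m = −229.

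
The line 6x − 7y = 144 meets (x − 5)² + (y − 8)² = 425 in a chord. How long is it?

2√85

The distance from (5, 8) to the line is 170/√85, and r² = 425.
Chord = 2√(r² − d²) = 2·√(85) = 2√85.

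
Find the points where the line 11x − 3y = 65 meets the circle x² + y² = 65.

(4, −7) and (7, 4)

Substitute y = (−65 + 11x)/3:
130x² − 1430x + 3640 = 0  ⟹  x² − 11x + 28 = 0
x = 7 or x = 4, giving (7, 4) and (4, −7).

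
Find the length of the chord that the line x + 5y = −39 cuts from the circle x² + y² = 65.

The distance from (0, 0) to the line is 39/√26, and r² = 65.
Half the chord is √(r² − d²) = √(13/2), so the full chord is √26.

√26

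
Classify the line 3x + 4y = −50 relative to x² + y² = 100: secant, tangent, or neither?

tangent

Substituting the line into the circle gives 25x² + 300x + 900 = 0.
Discriminant = (300)² − 4·25·(900) = 0.
A repeated root: the line is tangent.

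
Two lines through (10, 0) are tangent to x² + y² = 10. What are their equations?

Let a tangent through (10, 0) have slope m. Its distance from (0, 0) must equal √10:
(−10m − (0))² = 10(m² + 1)
9m² − 1 = 0, so m = −1/3 or m = 1/3.
Through (10, 0) these give x + 3y = 10 and x − 3y = 10.

x + 3y = 10 and x − 3y = 10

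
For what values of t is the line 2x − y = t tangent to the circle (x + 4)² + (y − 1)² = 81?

t = −9 ± 9√5

The line touches the circle iff its distance from (−4, 1) is 9:
|2·(−4) − 1·1 − t| / √5 = 9
|t − (−9)| = 9√5.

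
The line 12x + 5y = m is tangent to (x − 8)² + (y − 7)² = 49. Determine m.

For a tangent, require d(centre, line) = r = 7.
|12·8 + 5·7 − m| / √169 = 7
|m − (131)| = 7·13, so m = 222 or m = 40.

m = 40 or m = 222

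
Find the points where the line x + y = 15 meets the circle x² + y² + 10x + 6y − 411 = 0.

(−3, 18) and (16, −1)

Substitute y = −x + 15:
2x² − 26x − 96 = 0  ⟹  x² − 13x − 48 = 0
x = 16 or x = −3, giving (16, −1) and (−3, 18).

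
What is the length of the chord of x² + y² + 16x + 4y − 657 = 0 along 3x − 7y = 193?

Express y = (−193 + 3x)/7 and substitute into the circle:
58x² − 290x − 348 = 0  ⟹  x² − 5x − 6 = 0
x = 6 or x = −1, giving (6, −25) and (−1, −28).
Chord length = distance between (6, −25) and (−1, −28) = √58 = √58.

√58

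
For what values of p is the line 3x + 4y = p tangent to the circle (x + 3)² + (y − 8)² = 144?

For a tangent, require d(centre, line) = r = 12.
|3·(−3) + 4·8 − p| / √25 = 12
|p − (23)| = 12·5, so p = 83 or p = −37.

p = −37 or p = 83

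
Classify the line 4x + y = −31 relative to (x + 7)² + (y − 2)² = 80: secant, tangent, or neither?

secant

Centre (−7, 2), r² = 80. Distance² from centre to line = (5)²/17 = 25/17.
Since d² < r², the line cuts the circle twice.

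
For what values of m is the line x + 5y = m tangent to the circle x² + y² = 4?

The line touches the circle iff its distance from (0, 0) is 2:
|1·0 + 5·0 − m| / √26 = 2
|m| = 2√26.

m = ±2√26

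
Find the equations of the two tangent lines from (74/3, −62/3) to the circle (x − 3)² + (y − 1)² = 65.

Write the tangent as mx − y + (−62/3 − m·(74/3)) = 0 and set its distance from the centre to √65:
[m·(−65/3) − (65/3)]² = 65(m² + 1)
28m² + 65m + 28 = 0, so m = −7/4 or m = −4/7.
With m = −7/4: 7x + 4y = 90. With m = −4/7: 4x + 7y = −46.

7x + 4y = 90 and 4x + 7y = −46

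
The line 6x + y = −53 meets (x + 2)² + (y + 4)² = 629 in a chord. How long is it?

Express y = −6x − 53 and substitute into the circle:
37x² + 592x + 1776 = 0  ⟹  x² + 16x + 48 = 0
x = −4 or x = −12, giving (−4, −29) and (−12, 19).
Chord length = distance between (−4, −29) and (−12, 19) = √2368 = 8√37.

8√37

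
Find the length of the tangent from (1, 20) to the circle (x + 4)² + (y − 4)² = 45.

2√59

With centre O = (−4, 4), |OP|² = 281 and r² = 45.
Power of the point: PT² = |PO|² − r² = 236, so PT = 2√59.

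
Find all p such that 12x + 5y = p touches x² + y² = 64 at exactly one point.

For a tangent, require d(centre, line) = r = 8.
|12·0 + 5·0 − p| / √169 = 8
|p| = 8·13, so p = 104 or p = −104.

p = −104 or p = 104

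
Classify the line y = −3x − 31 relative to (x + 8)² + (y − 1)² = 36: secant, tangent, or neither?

secant

Substituting the line into the circle gives 10x² + 208x + 1052 = 0.
Discriminant = (208)² − 4·10·(1052) = 1184 > 0.
Two real roots: the line is a secant.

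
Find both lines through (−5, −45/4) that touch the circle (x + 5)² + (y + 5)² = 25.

Write the tangent as mx − y + (−45/4 − m·(−5)) = 0 and set its distance from the centre to 5:
(0m − (25/4))² = 25(m² + 1)
16m² − 9 = 0, so m = 3/4 or m = −3/4.
With m = 3/4: 3x − 4y = 30. With m = −3/4: 3x + 4y = −60.

3x − 4y = 30 and 3x + 4y = −60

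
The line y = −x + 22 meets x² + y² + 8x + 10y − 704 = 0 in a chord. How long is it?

23√2

Express y = −x + 22 and substitute into the circle:
2x² − 46x = 0  ⟹  x² − 23x = 0
x = 23 or x = 0, giving (23, −1) and (0, 22).
|(23, −1) − (0, 22)| = √((23)² + (−23)²) = 23√2.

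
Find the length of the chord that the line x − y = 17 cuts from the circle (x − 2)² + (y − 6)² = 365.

Centre (2, 6), r² = 365. Perpendicular distance d from centre to line = |−21| / √2 = 21/√2.
Chord = 2√(r² − d²) = 2·√(289/2) = 17√2.

17√2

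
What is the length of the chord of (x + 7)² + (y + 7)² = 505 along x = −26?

The line gives x = −26. Substituting into the circle:
y² + 14y − 95 = 0
y = 5 or y = −19, giving (−26, 5) and (−26, −19).
|(−26, 5) − (−26, −19)| = √((0)² + (24)²) = 24.

24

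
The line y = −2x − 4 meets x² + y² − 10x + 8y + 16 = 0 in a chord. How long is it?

2√5

Substitute y = −2x − 4:
5x² − 10x = 0  ⟹  x² − 2x = 0
x = 2 or x = 0, giving (2, −8) and (0, −4).
|(2, −8) − (0, −4)| = √((2)² + (−4)²) = 2√5.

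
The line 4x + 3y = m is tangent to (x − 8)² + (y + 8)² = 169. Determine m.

The line touches the circle iff its distance from (8, −8) is 13:
|4·8 + 3·(−8) − m| / √25 = 13
|m − (8)| = 13·5, so m = 73 or m = −57.

m = −57 or m = 73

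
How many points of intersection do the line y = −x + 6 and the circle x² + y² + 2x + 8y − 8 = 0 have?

Substituting the line into the circle gives 2x² − 18x + 76 = 0.
Discriminant = (−18)² − 4·2·(76) = −284 < 0.
No real roots: the line does not meet the circle.

0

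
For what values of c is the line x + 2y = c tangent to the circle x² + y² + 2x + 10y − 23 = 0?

For a tangent, require d(centre, line) = r = 7.
|1·(−1) + 2·(−5) − c| / √5 = 7
|c − (−11)| = 7√5.

c = −11 ± 7√5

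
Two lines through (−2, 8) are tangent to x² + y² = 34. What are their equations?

3x + 5y = 34 and 5x − 3y = −34

A line y − (8) = m(x − (−2)) is tangent when its distance from (0, 0) is √34:
(2m − (−8))² = 34(m² + 1)
15m² − 16m − 15 = 0, so m = −3/5 or m = 5/3.
Through (−2, 8) these give 3x + 5y = 34 and 5x − 3y = −34.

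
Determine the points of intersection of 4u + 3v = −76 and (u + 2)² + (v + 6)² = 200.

Substitute v = (−76 − 4u)/3:
25u² + 500u + 1600 = 0  ⟹  u² + 20u + 64 = 0
u = −4 or u = −16, giving (−4, −20) and (−16, −4).

(−16, −4) and (−4, −20)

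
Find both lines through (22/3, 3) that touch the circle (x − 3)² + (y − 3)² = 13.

A line y − (3) = m(x − (22/3)) is tangent when its distance from (3, 3) is √13:
(−13/3m − (0))² = 13(m² + 1)
4m² − 9 = 0, so m = −3/2 or m = 3/2.
Through (22/3, 3) these give 3x + 2y = 28 and 3x − 2y = 16.

3x + 2y = 28 and 3x − 2y = 16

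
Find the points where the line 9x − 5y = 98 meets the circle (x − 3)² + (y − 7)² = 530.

Express y = (−98 + 9x)/5 and substitute into the circle:
106x² − 2544x + 4664 = 0  ⟹  x² − 24x + 44 = 0
x = 22 or x = 2, giving (22, 20) and (2, −16).

(2, −16) and (22, 20)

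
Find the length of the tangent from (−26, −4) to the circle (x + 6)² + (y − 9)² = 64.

Centre (−6, 9), r² = 64. |PO|² = (−20)² + (−13)² = 569.
The tangent meets the radius at right angles, so tangent² = |PO|² − r² = 569 − 64 = 505.

√505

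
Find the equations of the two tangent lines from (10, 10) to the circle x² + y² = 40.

A line y − (10) = m(x − (10)) is tangent when its distance from (0, 0) is 2√10:
(−10m − (−10))² = 40(m² + 1)
3m² − 10m + 3 = 0, so m = 3 or m = 1/3.
With m = 3: 3x − y = 20. With m = 1/3: x − 3y = −20.

3x − y = 20 and x − 3y = −20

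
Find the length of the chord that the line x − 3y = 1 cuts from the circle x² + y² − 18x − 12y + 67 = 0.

4√10

The distance from (9, 6) to the line is 10/√10, and r² = 50.
Chord = 2√(r² − d²) = 2·√(40) = 4√10.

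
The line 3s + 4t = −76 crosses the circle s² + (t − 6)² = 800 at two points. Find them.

Substitute t = (−76 − 3s)/4:
25s² + 600s − 2800 = 0  ⟹  s² + 24s − 112 = 0
s = 4 or s = −28, giving (4, −22) and (−28, 2).

(−28, 2) and (4, −22)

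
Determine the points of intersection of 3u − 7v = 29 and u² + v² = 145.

(−9, −8) and (12, 1)

Express v = (−29 + 3u)/7 and substitute into the circle:
58u² − 174u − 6264 = 0  ⟹  u² − 3u − 108 = 0
u = 12 or u = −9, giving (12, 1) and (−9, −8).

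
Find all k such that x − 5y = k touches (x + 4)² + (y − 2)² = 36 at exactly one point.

k = −14 ± 6√26

The line touches the circle iff its distance from (−4, 2) is 6:
|1·(−4) − 5·2 − k| / √26 = 6
|k − (−14)| = 6√26.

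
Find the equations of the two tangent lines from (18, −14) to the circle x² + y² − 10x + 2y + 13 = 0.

A line y − (−14) = m(x − (18)) is tangent when its distance from (5, −1) is √13:
[m·(−13) − (13)]² = 13(m² + 1)
6m² + 13m + 6 = 0, so m = −3/2 or m = −2/3.
Through (18, −14) these give 3x + 2y = 26 and 2x + 3y = −6.

3x + 2y = 26 and 2x + 3y = −6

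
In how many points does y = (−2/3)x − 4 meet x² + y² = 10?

0

Centre (0, 0), r² = 10. Distance² from centre to line = (12)²/13 = 144/13.
Since d² > r², the line lies outside the circle.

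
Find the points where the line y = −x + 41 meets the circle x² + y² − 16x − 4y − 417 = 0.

(22, 19) and (25, 16)

Express y = −x + 41 and substitute into the circle:
2x² − 94x + 1100 = 0  ⟹  x² − 47x + 550 = 0
x = 25 or x = 22, giving (25, 16) and (22, 19).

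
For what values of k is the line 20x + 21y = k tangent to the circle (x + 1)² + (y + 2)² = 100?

The line touches the circle iff its distance from (−1, −2) is 10:
|20·(−1) + 21·(−2) − k| / √841 = 10
|k − (−62)| = 10·29, so k = 228 or k = −352.

k = −352 or k = 228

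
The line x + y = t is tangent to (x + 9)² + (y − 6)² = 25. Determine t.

t = −3 ± 5√2

Tangency holds when the distance from the centre (−9, 6) to the line equals the radius 5:
|1·(−9) + 1·6 − t| / √2 = 5
|t − (−3)| = 5√2.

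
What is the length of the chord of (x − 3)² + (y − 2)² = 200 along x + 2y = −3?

12√5

From the line, y = (−3 − x)/2. Substituting:
5x² − 10x − 715 = 0  ⟹  x² − 2x − 143 = 0
x = 13 or x = −11, giving (13, −8) and (−11, 4).
Chord length = distance between (13, −8) and (−11, 4) = √720 = 12√5.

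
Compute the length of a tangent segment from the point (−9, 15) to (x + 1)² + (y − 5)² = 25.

With centre O = (−1, 5), |OP|² = 164 and r² = 25.
The tangent meets the radius at right angles, so tangent² = |PO|² − r² = 164 − 25 = 139.

√139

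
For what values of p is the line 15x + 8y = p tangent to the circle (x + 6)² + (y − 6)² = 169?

Tangency holds when the distance from the centre (−6, 6) to the line equals the radius 13:
|15·(−6) + 8·6 − p| / √289 = 13
|p − (−42)| = 13·17, so p = 179 or p = −263.

p = −263 or p = 179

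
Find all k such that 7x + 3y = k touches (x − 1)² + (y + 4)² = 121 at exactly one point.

k = −5 ± 11√58

Tangency holds when the distance from the centre (1, −4) to the line equals the radius 11:
|7·1 + 3·(−4) − k| / √58 = 11
|k − (−5)| = 11√58.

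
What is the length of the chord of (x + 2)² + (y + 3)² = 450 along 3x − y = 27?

12√10

The distance from (−2, −3) to the line is 30/√10, and r² = 450.
Chord = 2√(r² − d²) = 2·√(360) = 12√10.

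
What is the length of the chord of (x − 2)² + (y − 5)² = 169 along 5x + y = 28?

5√26

The distance from (2, 5) to the line is 13/√26, and r² = 169.
Chord = 2√(r² − d²) = 2·√(325/2) = 5√26.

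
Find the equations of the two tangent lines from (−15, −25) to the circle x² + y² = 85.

9x − 2y = −85 and 6x − 7y = 85

A line y − (−25) = m(x − (−15)) is tangent when its distance from (0, 0) is √85:
(15m − (25))² = 85(m² + 1)
14m² − 75m + 54 = 0, so m = 9/2 or m = 6/7.
Through (−15, −25) these give 9x − 2y = −85 and 6x − 7y = 85.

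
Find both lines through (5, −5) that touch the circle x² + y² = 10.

x + 3y = −10 and 3x + y = 10

Write the tangent as mx − y + (−5 − m·(5)) = 0 and set its distance from the centre to √10:
(−5m − (5))² = 10(m² + 1)
3m² + 10m + 3 = 0, so m = −1/3 or m = −3.
With m = −1/3: x + 3y = −10. With m = −3: 3x + y = 10.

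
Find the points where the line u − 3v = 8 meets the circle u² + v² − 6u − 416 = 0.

(−16, −8) and (23, 5)

Express v = (−8 + u)/3 and substitute into the circle:
10u² − 70u − 3680 = 0  ⟹  u² − 7u − 368 = 0
u = 23 or u = −16, giving (23, 5) and (−16, −8).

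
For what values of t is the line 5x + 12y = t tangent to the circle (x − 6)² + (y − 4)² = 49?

For a tangent, require d(centre, line) = r = 7.
|5·6 + 12·4 − t| / √169 = 7
|t − (78)| = 7·13, so t = 169 or t = −13.

t = −13 or t = 169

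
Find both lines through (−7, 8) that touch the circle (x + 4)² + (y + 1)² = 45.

x + 2y = 9 and 2x − y = −22

A line y − (8) = m(x − (−7)) is tangent when its distance from (−4, −1) is 3√5:
[m·(3) − (−9)]² = 45(m² + 1)
2m² − 3m − 2 = 0, so m = −1/2 or m = 2.
With m = −1/2: x + 2y = 9. With m = 2: 2x − y = −22.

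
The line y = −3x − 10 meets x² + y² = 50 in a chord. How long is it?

4√10

Centre (0, 0), r² = 50. Perpendicular distance d from centre to line = |10| / √10 = 10/√10.
Half the chord is √(r² − d²) = √(40), so the full chord is 4√10.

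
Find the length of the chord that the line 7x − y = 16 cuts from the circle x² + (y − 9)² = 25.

5√2

Express y = 7x − 16 and substitute into the circle:
50x² − 350x + 600 = 0  ⟹  x² − 7x + 12 = 0
x = 4 or x = 3, giving (4, 12) and (3, 5).
|(4, 12) − (3, 5)| = √((1)² + (7)²) = 5√2.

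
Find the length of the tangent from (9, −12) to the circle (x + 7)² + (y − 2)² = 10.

With centre O = (−7, 2), |OP|² = 452 and r² = 10.
By the tangent–radius right angle, tangent length = √(|PO|² − r²) = √442.

√442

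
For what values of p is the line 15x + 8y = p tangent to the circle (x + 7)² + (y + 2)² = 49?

The line touches the circle iff its distance from (−7, −2) is 7:
|15·(−7) + 8·(−2) − p| / √289 = 7
|p − (−121)| = 7·17, so p = −2 or p = −240.

p = −240 or p = −2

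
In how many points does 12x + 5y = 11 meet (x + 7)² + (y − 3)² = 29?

0

Substituting the line into the circle gives 169x² + 446x + 516 = 0.
Δ = 198916 − 348816 = −149900.
No real roots: the line does not meet the circle.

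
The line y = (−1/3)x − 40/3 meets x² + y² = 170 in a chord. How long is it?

2√10

Express y = (−40 − x)/3 and substitute into the circle:
10x² + 80x + 70 = 0  ⟹  x² + 8x + 7 = 0
x = −1 or x = −7, giving (−1, −13) and (−7, −11).
|(−1, −13) − (−7, −11)| = √((6)² + (−2)²) = 2√10.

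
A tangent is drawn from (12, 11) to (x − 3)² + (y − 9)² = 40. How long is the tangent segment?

3√5

With centre O = (3, 9), |OP|² = 85 and r² = 40.
By the tangent–radius right angle, tangent length = √(|PO|² − r²) = √45 = 3√5.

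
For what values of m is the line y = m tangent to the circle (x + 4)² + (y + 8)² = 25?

The line touches the circle iff its distance from (−4, −8) is 5:
|0·(−4) + 1·(−8) − m| / √1 = 5
|m − (−8)| = 5, so m = −3 or m = −13.

m = −13 or m = −3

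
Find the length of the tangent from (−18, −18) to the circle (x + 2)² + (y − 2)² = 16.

Centre (−2, 2), r² = 16. |PO|² = (−16)² + (−20)² = 656.
Power of the point: PT² = |PO|² − r² = 640, so PT = 8√10.

8√10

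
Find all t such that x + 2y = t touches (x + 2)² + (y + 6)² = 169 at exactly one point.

For a tangent, require d(centre, line) = r = 13.
|1·(−2) + 2·(−6) − t| / √5 = 13
|t − (−14)| = 13√5.

t = −14 ± 13√5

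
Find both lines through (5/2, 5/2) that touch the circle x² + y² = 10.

A line y − (5/2) = m(x − (5/2)) is tangent when its distance from (0, 0) is √10:
[m·(−5/2) − (−5/2)]² = 10(m² + 1)
3m² + 10m + 3 = 0, so m = −3 or m = −1/3.
Through (5/2, 5/2) these give 3x + y = 10 and x + 3y = 10.

3x + y = 10 and x + 3y = 10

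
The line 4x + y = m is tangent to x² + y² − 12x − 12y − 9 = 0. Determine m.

m = 30 ± 9√17

For a tangent, require d(centre, line) = r = 9.
|4·6 + 1·6 − m| / √17 = 9
|m − (30)| = 9√17.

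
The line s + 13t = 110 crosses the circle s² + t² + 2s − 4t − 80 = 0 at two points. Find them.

Substitute t = (110 − s)/13:
170s² + 170s − 7140 = 0  ⟹  s² + s − 42 = 0
s = 6 or s = −7, giving (6, 8) and (−7, 9).

(−7, 9) and (6, 8)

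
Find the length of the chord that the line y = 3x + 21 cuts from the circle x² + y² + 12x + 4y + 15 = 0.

Express y = 3x + 21 and substitute into the circle:
10x² + 150x + 540 = 0  ⟹  x² + 15x + 54 = 0
x = −6 or x = −9, giving (−6, 3) and (−9, −6).
Chord length = distance between (−6, 3) and (−9, −6) = √90 = 3√10.

3√10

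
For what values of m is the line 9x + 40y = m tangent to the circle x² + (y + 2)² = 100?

For a tangent, require d(centre, line) = r = 10.
|9·0 + 40·(−2) − m| / √1681 = 10
|m − (−80)| = 10·41, so m = 330 or m = −490.

m = −490 or m = 330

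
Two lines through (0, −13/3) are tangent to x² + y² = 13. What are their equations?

2x − 3y = 13 and 2x + 3y = −13

Let a tangent through (0, −13/3) have slope m. Its distance from (0, 0) must equal √13:
(0m − (13/3))² = 13(m² + 1)
9m² − 4 = 0, so m = 2/3 or m = −2/3.
With m = 2/3: 2x − 3y = 13. With m = −2/3: 2x + 3y = −13.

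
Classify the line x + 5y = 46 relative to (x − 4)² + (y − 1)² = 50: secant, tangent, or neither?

Centre (4, 1), r² = 50. Distance² from centre to line = (−37)²/26 = 1369/26.
Since d² > r², the line lies outside the circle.

neither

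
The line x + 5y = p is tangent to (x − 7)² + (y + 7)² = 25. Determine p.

p = −28 ± 5√26

Tangency holds when the distance from the centre (7, −7) to the line equals the radius 5:
|1·7 + 5·(−7) − p| / √26 = 5
|p − (−28)| = 5√26.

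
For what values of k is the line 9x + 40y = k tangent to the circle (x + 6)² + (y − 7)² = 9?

k = 103 or k = 349

For a tangent, require d(centre, line) = r = 3.
|9·(−6) + 40·7 − k| / √1681 = 3
|k − (226)| = 3·41, so k = 349 or k = 103.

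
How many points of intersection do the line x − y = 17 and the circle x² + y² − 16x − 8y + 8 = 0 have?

0

Centre (8, 4), r² = 72. Distance² from centre to line = (−13)²/2 = 169/2.
Since d² > r², the line lies outside the circle.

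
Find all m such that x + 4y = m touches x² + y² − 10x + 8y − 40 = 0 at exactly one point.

m = −11 ± 9√17

For a tangent, require d(centre, line) = r = 9.
|1·5 + 4·(−4) − m| / √17 = 9
|m − (−11)| = 9√17.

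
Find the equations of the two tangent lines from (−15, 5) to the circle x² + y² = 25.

Let a tangent through (−15, 5) have slope m. Its distance from (0, 0) must equal 5:
(15m − (−5))² = 25(m² + 1)
4m² + 3m = 0, so m = 0 or m = −3/4.
With m = 0: y = 5. With m = −3/4: 3x + 4y = −25.

y = 5 and 3x + 4y = −25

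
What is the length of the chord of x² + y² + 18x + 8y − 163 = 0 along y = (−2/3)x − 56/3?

Centre (−9, −4), r² = 260. Perpendicular distance d from centre to line = |26| / √13 = 26/√13.
Chord = 2√(r² − d²) = 2·√(208) = 8√13.

8√13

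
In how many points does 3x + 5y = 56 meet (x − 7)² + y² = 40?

d² = (3·7 + 5·0 − (56))²/34 = 1225/34; r² = 40.
Since d² < r², the line cuts the circle twice.

2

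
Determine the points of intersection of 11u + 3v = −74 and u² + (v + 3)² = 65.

Express v = (−74 − 11u)/3 and substitute into the circle:
130u² + 1430u + 3640 = 0  ⟹  u² + 11u + 28 = 0
u = −4 or u = −7, giving (−4, −10) and (−7, 1).

(−7, 1) and (−4, −10)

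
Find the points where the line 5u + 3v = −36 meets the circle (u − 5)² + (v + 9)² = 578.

(−12, 8) and (12, −32)

Express v = (−36 − 5u)/3 and substitute into the circle:
34u² − 4896 = 0  ⟹  u² − 144 = 0
u = 12 or u = −12, giving (12, −32) and (−12, 8).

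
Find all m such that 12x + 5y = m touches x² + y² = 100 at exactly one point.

The line touches the circle iff its distance from (0, 0) is 10:
|12·0 + 5·0 − m| / √169 = 10
|m| = 10·13, so m = 130 or m = −130.

m = −130 or m = 130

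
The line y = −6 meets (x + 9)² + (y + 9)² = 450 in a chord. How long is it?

Express y = −6 and substitute into the circle:
x² + 18x − 360 = 0
x = 12 or x = −30, giving (12, −6) and (−30, −6).
Chord length = distance between (12, −6) and (−30, −6) = √1764 = 42.

42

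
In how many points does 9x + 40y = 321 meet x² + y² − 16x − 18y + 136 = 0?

d² = (9·8 + 40·9 − (321))²/1681 = 12321/1681; r² = 9.
Since d² < r², the line cuts the circle twice.

2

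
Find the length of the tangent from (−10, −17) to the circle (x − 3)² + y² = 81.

The centre is (3, 0) and r = 9. The square of the distance from P to the centre is 169 + 289 = 458.
By the tangent–radius right angle, tangent length = √(|PO|² − r²) = √377.

√377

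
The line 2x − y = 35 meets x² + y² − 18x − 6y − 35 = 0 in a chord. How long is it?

6√5

Centre (9, 3), r² = 125. Perpendicular distance d from centre to line = |−20| / √5 = 20/√5.
Chord = 2√(r² − d²) = 2·√(45) = 6√5.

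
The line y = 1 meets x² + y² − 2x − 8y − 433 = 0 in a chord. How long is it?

From the line, y = 1. Substituting:
x² − 2x − 440 = 0
x = 22 or x = −20, giving (22, 1) and (−20, 1).
Chord length = distance between (22, 1) and (−20, 1) = √1764 = 42.

42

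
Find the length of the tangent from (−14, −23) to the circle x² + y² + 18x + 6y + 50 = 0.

With centre O = (−9, −3), |OP|² = 425 and r² = 40.
Power of the point: PT² = |PO|² − r² = 385, so PT = √385.

√385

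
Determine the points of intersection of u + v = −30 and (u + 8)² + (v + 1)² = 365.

(−27, −3) and (−10, −20)

Express v = −u − 30 and substitute into the circle:
2u² + 74u + 540 = 0  ⟹  u² + 37u + 270 = 0
u = −10 or u = −27, giving (−10, −20) and (−27, −3).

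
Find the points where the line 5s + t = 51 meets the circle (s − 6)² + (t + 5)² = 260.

(8, 11) and (14, −19)

Substitute t = −5s + 51:
26s² − 572s + 2912 = 0  ⟹  s² − 22s + 112 = 0
s = 14 or s = 8, giving (14, −19) and (8, 11).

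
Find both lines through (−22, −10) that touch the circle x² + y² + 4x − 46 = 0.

x − 7y = 48 and x − y = −12

Let a tangent through (−22, −10) have slope m. Its distance from (−2, 0) must equal 5√2:
(20m − (10))² = 50(m² + 1)
7m² − 8m + 1 = 0, so m = 1/7 or m = 1.
Through (−22, −10) these give x − 7y = 48 and x − y = −12.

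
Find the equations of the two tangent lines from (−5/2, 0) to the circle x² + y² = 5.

Let a tangent through (−5/2, 0) have slope m. Its distance from (0, 0) must equal √5:
(5/2m − (0))² = 5(m² + 1)
m² − 4 = 0, so m = −2 or m = 2.
With m = −2: 2x + y = −5. With m = 2: 2x − y = −5.

2x + y = −5 and 2x − y = −5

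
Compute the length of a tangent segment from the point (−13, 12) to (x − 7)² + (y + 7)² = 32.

27

The centre is (7, −7) and r = 4√2. The square of the distance from P to the centre is 400 + 361 = 761.
Power of the point: PT² = |PO|² − r² = 729, so PT = 27.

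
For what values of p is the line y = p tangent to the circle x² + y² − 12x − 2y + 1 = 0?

The line touches the circle iff its distance from (6, 1) is 6:
|0·6 + 1·1 − p| / √1 = 6
|p − (1)| = 6, so p = 7 or p = −5.

p = −5 or p = 7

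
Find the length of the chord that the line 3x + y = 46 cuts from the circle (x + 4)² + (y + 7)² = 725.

Centre (−4, −7), r² = 725. Perpendicular distance d from centre to line = |−65| / √10 = 65/√10.
Chord = 2√(r² − d²) = 2·√(605/2) = 11√10.

11√10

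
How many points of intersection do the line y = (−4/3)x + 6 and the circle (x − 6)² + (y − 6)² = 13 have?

Substituting the line into the circle gives 25x² − 108x + 207 = 0.
Δ = 11664 − 20700 = −9036.
No real roots: the line does not meet the circle.

0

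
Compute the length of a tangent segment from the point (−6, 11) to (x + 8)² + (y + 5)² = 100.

With centre O = (−8, −5), |OP|² = 260 and r² = 100.
The tangent meets the radius at right angles, so tangent² = |PO|² − r² = 260 − 100 = 160.

4√10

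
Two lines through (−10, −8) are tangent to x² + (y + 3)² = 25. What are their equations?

A line y − (−8) = m(x − (−10)) is tangent when its distance from (0, −3) is 5:
[m·(10) − (5)]² = 25(m² + 1)
3m² − 4m = 0, so m = 4/3 or m = 0.
With m = 4/3: 4x − 3y = −16. With m = 0: y = −8.

4x − 3y = −16 and y = −8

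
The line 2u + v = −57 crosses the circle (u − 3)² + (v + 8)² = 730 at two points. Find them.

(−24, −9) and (−14, −29)

From the line, v = −2u − 57. Substituting:
5u² + 190u + 1680 = 0  ⟹  u² + 38u + 336 = 0
u = −14 or u = −24, giving (−14, −29) and (−24, −9).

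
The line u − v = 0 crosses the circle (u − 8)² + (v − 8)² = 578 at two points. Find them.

Express v = u and substitute into the circle:
2u² − 32u − 450 = 0  ⟹  u² − 16u − 225 = 0
u = 25 or u = −9, giving (25, 25) and (−9, −9).

(−9, −9) and (25, 25)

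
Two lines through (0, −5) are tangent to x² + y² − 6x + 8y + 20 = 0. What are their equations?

Write the tangent as mx − y + (−5 − m·(0)) = 0 and set its distance from the centre to √5:
(3m − (1))² = 5(m² + 1)
2m² − 3m − 2 = 0, so m = 2 or m = −1/2.
Through (0, −5) these give 2x − y = 5 and x + 2y = −10.

2x − y = 5 and x + 2y = −10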